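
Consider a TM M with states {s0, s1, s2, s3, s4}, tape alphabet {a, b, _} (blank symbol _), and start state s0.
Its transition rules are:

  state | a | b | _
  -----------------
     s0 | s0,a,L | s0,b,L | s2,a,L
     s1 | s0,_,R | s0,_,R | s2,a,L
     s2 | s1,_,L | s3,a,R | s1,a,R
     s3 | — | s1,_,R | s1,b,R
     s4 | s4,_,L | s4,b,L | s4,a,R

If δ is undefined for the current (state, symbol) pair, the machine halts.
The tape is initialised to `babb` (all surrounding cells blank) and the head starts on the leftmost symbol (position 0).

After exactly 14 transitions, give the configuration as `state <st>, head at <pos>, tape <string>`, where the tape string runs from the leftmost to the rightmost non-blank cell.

s0 | ____[b]abb   read b → write b, move L, go to s0
s0 | ___[_]babb   read _ → write a, move L, go to s2
s2 | __[_]ababb   read _ → write a, move R, go to s1
s1 | __a[a]babb   read a → write _, move R, go to s0
s0 | __a_[b]abb   read b → write b, move L, go to s0
s0 | __a[_]babb   read _ → write a, move L, go to s2
s2 | __[a]ababb   read a → write _, move L, go to s1
s1 | _[_]_ababb   read _ → write a, move L, go to s2
s2 | [_]a_ababb   read _ → write a, move R, go to s1
s1 | a[a]_ababb   read a → write _, move R, go to s0
s0 | a_[_]ababb   read _ → write a, move L, go to s2
s2 | a[_]aababb   read _ → write a, move R, go to s1
s1 | aa[a]ababb   read a → write _, move R, go to s0
s0 | aa_[a]babb   read a → write a, move L, go to s0
s0 | aa[_]ababb
After 14 steps: state s0, head at -2, tape aa_ababb.

state s0, head at -2, tape aa_ababb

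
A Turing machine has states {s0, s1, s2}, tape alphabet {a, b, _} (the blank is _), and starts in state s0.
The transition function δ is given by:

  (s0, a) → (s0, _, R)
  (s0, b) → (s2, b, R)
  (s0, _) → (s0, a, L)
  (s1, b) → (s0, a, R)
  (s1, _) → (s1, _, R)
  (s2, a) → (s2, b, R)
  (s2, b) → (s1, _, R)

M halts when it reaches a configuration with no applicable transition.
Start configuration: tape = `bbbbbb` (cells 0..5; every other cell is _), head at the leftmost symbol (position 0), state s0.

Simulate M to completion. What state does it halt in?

state=s0 head=0 tape=[b]bbbbb___   (s0,b)→(s2,b,R)
state=s2 head=1 tape=b[b]bbbb___   (s2,b)→(s1,_,R)
state=s1 head=2 tape=b_[b]bbb___   (s1,b)→(s0,a,R)
state=s0 head=3 tape=b_a[b]bb___   (s0,b)→(s2,b,R)
state=s2 head=4 tape=b_ab[b]b___   (s2,b)→(s1,_,R)
state=s1 head=5 tape=b_ab_[b]___   (s1,b)→(s0,a,R)
state=s0 head=6 tape=b_ab_a[_]__   (s0,_)→(s0,a,L)
state=s0 head=5 tape=b_ab_[a]a__   (s0,a)→(s0,_,R)
state=s0 head=6 tape=b_ab__[a]__   (s0,a)→(s0,_,R)
state=s0 head=7 tape=b_ab___[_]_   (s0,_)→(s0,a,L)
state=s0 head=6 tape=b_ab__[_]a_   (s0,_)→(s0,a,L)
state=s0 head=5 tape=b_ab_[_]aa_   (s0,_)→(s0,a,L)
state=s0 head=4 tape=b_ab[_]aaa_   (s0,_)→(s0,a,L)
state=s0 head=3 tape=b_a[b]aaaa_   (s0,b)→(s2,b,R)
state=s2 head=4 tape=b_ab[a]aaa_   (s2,a)→(s2,b,R)
state=s2 head=5 tape=b_abb[a]aa_   (s2,a)→(s2,b,R)
state=s2 head=6 tape=b_abbb[a]a_   (s2,a)→(s2,b,R)
state=s2 head=7 tape=b_abbbb[a]_   (s2,a)→(s2,b,R)
state=s2 head=8 tape=b_abbbbb[_]
No transition is defined for (s2, _); M halts in state s2.

s2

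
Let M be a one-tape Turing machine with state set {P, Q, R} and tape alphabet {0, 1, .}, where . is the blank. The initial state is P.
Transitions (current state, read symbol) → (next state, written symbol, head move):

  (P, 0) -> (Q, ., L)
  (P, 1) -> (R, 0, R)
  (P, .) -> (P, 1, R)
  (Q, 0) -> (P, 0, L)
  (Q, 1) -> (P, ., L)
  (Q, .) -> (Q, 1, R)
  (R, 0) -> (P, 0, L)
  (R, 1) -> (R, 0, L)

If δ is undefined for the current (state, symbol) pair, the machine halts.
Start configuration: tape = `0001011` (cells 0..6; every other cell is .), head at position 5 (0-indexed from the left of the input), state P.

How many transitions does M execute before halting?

P | ..00010[1]1   read 1 → write 0, move R, go to R
R | ..000100[1]   read 1 → write 0, move L, go to R
R | ..00010[0]0   read 0 → write 0, move L, go to P
P | ..0001[0]00   read 0 → write ., move L, go to Q
Q | ..000[1].00   read 1 → write ., move L, go to P
P | ..00[0]..00   read 0 → write ., move L, go to Q
Q | ..0[0]...00   read 0 → write 0, move L, go to P
P | ..[0]0...00   read 0 → write ., move L, go to Q
Q | .[.].0...00   read . → write 1, move R, go to Q
Q | .1[.]0...00   read . → write 1, move R, go to Q
Q | .11[0]...00   read 0 → write 0, move L, go to P
P | .1[1]0...00   read 1 → write 0, move R, go to R
R | .10[0]...00   read 0 → write 0, move L, go to P
P | .1[0]0...00   read 0 → write ., move L, go to Q
Q | .[1].0...00   read 1 → write ., move L, go to P
P | [.]..0...00   read . → write 1, move R, go to P
P | 1[.].0...00   read . → write 1, move R, go to P
P | 11[.]0...00   read . → write 1, move R, go to P
P | 111[0]...00   read 0 → write ., move L, go to Q
Q | 11[1]....00   read 1 → write ., move L, go to P
P | 1[1].....00   read 1 → write 0, move R, go to R
R | 10[.]....00
M halts after 21 transitions.

21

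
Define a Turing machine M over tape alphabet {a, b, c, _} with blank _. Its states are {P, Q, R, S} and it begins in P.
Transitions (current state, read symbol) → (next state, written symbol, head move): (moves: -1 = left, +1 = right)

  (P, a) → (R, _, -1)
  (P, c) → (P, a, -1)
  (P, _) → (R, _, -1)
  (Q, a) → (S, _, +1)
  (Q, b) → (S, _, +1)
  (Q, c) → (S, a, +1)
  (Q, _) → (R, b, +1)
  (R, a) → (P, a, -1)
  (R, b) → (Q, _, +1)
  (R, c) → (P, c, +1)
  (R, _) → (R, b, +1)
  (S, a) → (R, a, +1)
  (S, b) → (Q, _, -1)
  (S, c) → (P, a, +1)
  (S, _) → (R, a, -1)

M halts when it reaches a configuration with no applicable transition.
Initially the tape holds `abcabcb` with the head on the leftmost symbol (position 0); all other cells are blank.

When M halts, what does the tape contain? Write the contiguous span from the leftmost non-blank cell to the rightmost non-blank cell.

bb_aa_ba

P | _[a]bcabcb   read a → write _, move -1, go to R
R | [_]_bcabcb   read _ → write b, move +1, go to R
R | b[_]bcabcb   read _ → write b, move +1, go to R
R | bb[b]cabcb   read b → write _, move +1, go to Q
Q | bb_[c]abcb   read c → write a, move +1, go to S
S | bb_a[a]bcb   read a → write a, move +1, go to R
R | bb_aa[b]cb   read b → write _, move +1, go to Q
Q | bb_aa_[c]b   read c → write a, move +1, go to S
S | bb_aa_a[b]   read b → write _, move -1, go to Q
Q | bb_aa_[a]_   read a → write _, move +1, go to S
S | bb_aa__[_]   read _ → write a, move -1, go to R
R | bb_aa_[_]a   read _ → write b, move +1, go to R
R | bb_aa_b[a]   read a → write a, move -1, go to P
P | bb_aa_[b]a
The non-blank tape span at halt is bb_aa_ba.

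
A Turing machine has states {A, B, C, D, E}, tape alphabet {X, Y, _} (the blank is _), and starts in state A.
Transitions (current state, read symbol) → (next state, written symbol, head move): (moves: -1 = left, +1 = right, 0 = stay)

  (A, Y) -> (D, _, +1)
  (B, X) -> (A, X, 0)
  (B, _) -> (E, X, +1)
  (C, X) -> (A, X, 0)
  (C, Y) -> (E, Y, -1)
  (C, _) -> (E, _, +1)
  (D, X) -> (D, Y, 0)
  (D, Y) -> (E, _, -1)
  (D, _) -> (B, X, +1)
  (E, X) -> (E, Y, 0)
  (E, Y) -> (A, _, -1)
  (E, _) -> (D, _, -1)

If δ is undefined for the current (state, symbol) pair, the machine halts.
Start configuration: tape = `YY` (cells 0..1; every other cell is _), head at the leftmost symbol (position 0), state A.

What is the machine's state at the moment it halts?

A

A | __[Y]Y   read Y → write _, move +1, go to D
D | ___[Y]   read Y → write _, move -1, go to E
E | __[_]_   read _ → write _, move -1, go to D
D | _[_]__   read _ → write X, move +1, go to B
B | _X[_]_   read _ → write X, move +1, go to E
E | _XX[_]   read _ → write _, move -1, go to D
D | _X[X]_   read X → write Y, move 0, go to D
D | _X[Y]_   read Y → write _, move -1, go to E
E | _[X]__   read X → write Y, move 0, go to E
E | _[Y]__   read Y → write _, move -1, go to A
A | [_]___
No transition is defined for (A, _); M halts in state A.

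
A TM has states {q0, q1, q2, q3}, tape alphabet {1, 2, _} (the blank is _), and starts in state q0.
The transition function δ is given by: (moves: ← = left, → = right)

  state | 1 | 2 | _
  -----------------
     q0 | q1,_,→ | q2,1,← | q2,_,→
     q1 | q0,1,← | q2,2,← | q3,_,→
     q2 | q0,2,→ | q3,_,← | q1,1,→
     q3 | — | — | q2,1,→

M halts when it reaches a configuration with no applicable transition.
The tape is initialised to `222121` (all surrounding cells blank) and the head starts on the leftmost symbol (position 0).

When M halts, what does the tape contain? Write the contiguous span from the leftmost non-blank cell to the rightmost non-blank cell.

11_2_11

q0 | _[2]22121   read 2 → write 1, move ←, go to q2
q2 | [_]122121   read _ → write 1, move →, go to q1
q1 | 1[1]22121   read 1 → write 1, move ←, go to q0
q0 | [1]122121   read 1 → write _, move →, go to q1
q1 | _[1]22121   read 1 → write 1, move ←, go to q0
q0 | [_]122121   read _ → write _, move →, go to q2
q2 | _[1]22121   read 1 → write 2, move →, go to q0
q0 | _2[2]2121   read 2 → write 1, move ←, go to q2
q2 | _[2]12121   read 2 → write _, move ←, go to q3
q3 | [_]_12121   read _ → write 1, move →, go to q2
q2 | 1[_]12121   read _ → write 1, move →, go to q1
q1 | 11[1]2121   read 1 → write 1, move ←, go to q0
q0 | 1[1]12121   read 1 → write _, move →, go to q1
q1 | 1_[1]2121   read 1 → write 1, move ←, go to q0
q0 | 1[_]12121   read _ → write _, move →, go to q2
q2 | 1_[1]2121   read 1 → write 2, move →, go to q0
q0 | 1_2[2]121   read 2 → write 1, move ←, go to q2
q2 | 1_[2]1121   read 2 → write _, move ←, go to q3
q3 | 1[_]_1121   read _ → write 1, move →, go to q2
q2 | 11[_]1121   read _ → write 1, move →, go to q1
q1 | 111[1]121   read 1 → write 1, move ←, go to q0
q0 | 11[1]1121   read 1 → write _, move →, go to q1
q1 | 11_[1]121   read 1 → write 1, move ←, go to q0
q0 | 11[_]1121   read _ → write _, move →, go to q2
q2 | 11_[1]121   read 1 → write 2, move →, go to q0
q0 | 11_2[1]21   read 1 → write _, move →, go to q1
q1 | 11_2_[2]1   read 2 → write 2, move ←, go to q2
q2 | 11_2[_]21   read _ → write 1, move →, go to q1
q1 | 11_21[2]1   read 2 → write 2, move ←, go to q2
q2 | 11_2[1]21   read 1 → write 2, move →, go to q0
q0 | 11_22[2]1   read 2 → write 1, move ←, go to q2
q2 | 11_2[2]11   read 2 → write _, move ←, go to q3
q3 | 11_[2]_11
The non-blank tape span at halt is 11_2_11.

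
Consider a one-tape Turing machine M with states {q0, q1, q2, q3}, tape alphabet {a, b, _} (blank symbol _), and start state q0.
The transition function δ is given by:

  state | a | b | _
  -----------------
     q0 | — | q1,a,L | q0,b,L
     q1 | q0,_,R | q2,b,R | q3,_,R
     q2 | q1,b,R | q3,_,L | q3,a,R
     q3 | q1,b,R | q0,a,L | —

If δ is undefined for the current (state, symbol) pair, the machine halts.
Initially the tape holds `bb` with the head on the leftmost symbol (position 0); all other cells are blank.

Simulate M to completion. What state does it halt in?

q3

q0 | _[b]b__   read b → write a, move L, go to q1
q1 | [_]ab__   read _ → write _, move R, go to q3
q3 | _[a]b__   read a → write b, move R, go to q1
q1 | _b[b]__   read b → write b, move R, go to q2
q2 | _bb[_]_   read _ → write a, move R, go to q3
q3 | _bba[_]
No transition is defined for (q3, _); M halts in state q3.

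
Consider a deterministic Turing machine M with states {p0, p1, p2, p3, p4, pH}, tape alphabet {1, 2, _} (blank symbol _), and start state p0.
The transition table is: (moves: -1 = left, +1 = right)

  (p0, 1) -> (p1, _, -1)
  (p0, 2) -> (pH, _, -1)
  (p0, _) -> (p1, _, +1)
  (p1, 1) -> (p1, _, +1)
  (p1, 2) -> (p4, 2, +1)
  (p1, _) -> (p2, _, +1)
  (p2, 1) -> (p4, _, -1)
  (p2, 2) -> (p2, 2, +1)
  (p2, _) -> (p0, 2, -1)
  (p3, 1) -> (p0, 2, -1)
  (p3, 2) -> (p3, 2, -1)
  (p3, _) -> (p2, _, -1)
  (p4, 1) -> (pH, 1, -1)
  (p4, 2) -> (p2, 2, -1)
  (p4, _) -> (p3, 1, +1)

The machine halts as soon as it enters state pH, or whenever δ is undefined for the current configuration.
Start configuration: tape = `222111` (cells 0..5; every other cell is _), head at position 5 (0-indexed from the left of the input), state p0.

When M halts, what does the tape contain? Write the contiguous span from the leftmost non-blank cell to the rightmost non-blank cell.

p0 | 22211[1]___   read 1 → write _, move -1, go to p1
p1 | 2221[1]____   read 1 → write _, move +1, go to p1
p1 | 2221_[_]___   read _ → write _, move +1, go to p2
p2 | 2221__[_]__   read _ → write 2, move -1, go to p0
p0 | 2221_[_]2__   read _ → write _, move +1, go to p1
p1 | 2221__[2]__   read 2 → write 2, move +1, go to p4
p4 | 2221__2[_]_   read _ → write 1, move +1, go to p3
p3 | 2221__21[_]   read _ → write _, move -1, go to p2
p2 | 2221__2[1]_   read 1 → write _, move -1, go to p4
p4 | 2221__[2]__   read 2 → write 2, move -1, go to p2
p2 | 2221_[_]2__   read _ → write 2, move -1, go to p0
p0 | 2221[_]22__   read _ → write _, move +1, go to p1
p1 | 2221_[2]2__   read 2 → write 2, move +1, go to p4
p4 | 2221_2[2]__   read 2 → write 2, move -1, go to p2
p2 | 2221_[2]2__   read 2 → write 2, move +1, go to p2
p2 | 2221_2[2]__   read 2 → write 2, move +1, go to p2
p2 | 2221_22[_]_   read _ → write 2, move -1, go to p0
p0 | 2221_2[2]2_   read 2 → write _, move -1, go to pH
pH | 2221_[2]_2_
The non-blank tape span at halt is 2221_2_2.

2221_2_2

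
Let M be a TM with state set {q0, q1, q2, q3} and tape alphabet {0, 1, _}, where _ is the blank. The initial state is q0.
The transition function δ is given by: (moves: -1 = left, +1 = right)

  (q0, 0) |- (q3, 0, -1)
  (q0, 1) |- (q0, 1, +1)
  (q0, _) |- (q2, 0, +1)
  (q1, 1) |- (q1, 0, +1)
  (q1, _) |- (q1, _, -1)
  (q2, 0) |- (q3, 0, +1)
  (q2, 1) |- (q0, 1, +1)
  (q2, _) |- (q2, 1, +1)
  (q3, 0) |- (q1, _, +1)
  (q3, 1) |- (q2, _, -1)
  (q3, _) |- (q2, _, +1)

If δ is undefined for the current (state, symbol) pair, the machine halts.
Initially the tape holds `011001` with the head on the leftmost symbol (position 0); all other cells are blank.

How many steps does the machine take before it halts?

15

state=q0 head=0 tape=_[0]11001_   (q0,0)→(q3,0,-1)
state=q3 head=-1 tape=[_]011001_   (q3,_)→(q2,_,+1)
state=q2 head=0 tape=_[0]11001_   (q2,0)→(q3,0,+1)
state=q3 head=1 tape=_0[1]1001_   (q3,1)→(q2,_,-1)
state=q2 head=0 tape=_[0]_1001_   (q2,0)→(q3,0,+1)
state=q3 head=1 tape=_0[_]1001_   (q3,_)→(q2,_,+1)
state=q2 head=2 tape=_0_[1]001_   (q2,1)→(q0,1,+1)
state=q0 head=3 tape=_0_1[0]01_   (q0,0)→(q3,0,-1)
state=q3 head=2 tape=_0_[1]001_   (q3,1)→(q2,_,-1)
state=q2 head=1 tape=_0[_]_001_   (q2,_)→(q2,1,+1)
state=q2 head=2 tape=_01[_]001_   (q2,_)→(q2,1,+1)
state=q2 head=3 tape=_011[0]01_   (q2,0)→(q3,0,+1)
state=q3 head=4 tape=_0110[0]1_   (q3,0)→(q1,_,+1)
state=q1 head=5 tape=_0110_[1]_   (q1,1)→(q1,0,+1)
state=q1 head=6 tape=_0110_0[_]   (q1,_)→(q1,_,-1)
state=q1 head=5 tape=_0110_[0]_
M halts after 15 transitions.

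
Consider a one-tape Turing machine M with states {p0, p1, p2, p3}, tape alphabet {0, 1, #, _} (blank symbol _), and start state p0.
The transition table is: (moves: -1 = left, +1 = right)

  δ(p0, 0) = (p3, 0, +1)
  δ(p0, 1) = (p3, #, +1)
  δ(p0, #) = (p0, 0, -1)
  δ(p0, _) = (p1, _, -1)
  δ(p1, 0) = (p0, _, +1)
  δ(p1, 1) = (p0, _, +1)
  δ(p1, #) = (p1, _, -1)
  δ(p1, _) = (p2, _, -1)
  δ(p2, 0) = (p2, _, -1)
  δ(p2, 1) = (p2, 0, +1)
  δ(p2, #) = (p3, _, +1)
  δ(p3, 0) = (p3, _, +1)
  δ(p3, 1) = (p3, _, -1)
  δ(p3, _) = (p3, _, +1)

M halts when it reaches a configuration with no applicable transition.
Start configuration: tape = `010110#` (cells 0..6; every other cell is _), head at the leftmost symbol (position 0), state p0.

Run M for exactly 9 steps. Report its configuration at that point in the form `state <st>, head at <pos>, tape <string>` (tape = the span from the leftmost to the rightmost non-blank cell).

p0 | [0]10110#   read 0 → write 0, move +1, go to p3
p3 | 0[1]0110#   read 1 → write _, move -1, go to p3
p3 | [0]_0110#   read 0 → write _, move +1, go to p3
p3 | _[_]0110#   read _ → write _, move +1, go to p3
p3 | __[0]110#   read 0 → write _, move +1, go to p3
p3 | ___[1]10#   read 1 → write _, move -1, go to p3
p3 | __[_]_10#   read _ → write _, move +1, go to p3
p3 | ___[_]10#   read _ → write _, move +1, go to p3
p3 | ____[1]0#   read 1 → write _, move -1, go to p3
p3 | ___[_]_0#
After 9 steps: state p3, head at 3, tape 0#.

state p3, head at 3, tape 0#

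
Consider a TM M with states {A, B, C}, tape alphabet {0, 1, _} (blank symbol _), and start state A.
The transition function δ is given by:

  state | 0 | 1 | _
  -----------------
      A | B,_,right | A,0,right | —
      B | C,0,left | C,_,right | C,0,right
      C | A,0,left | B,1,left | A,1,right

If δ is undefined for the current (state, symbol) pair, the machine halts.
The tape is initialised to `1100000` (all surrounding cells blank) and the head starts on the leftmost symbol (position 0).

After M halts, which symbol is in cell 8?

1

state=A head=0 tape=[1]100000___   (A,1)→(A,0,right)
state=A head=1 tape=0[1]00000___   (A,1)→(A,0,right)
state=A head=2 tape=00[0]0000___   (A,0)→(B,_,right)
state=B head=3 tape=00_[0]000___   (B,0)→(C,0,left)
state=C head=2 tape=00[_]0000___   (C,_)→(A,1,right)
state=A head=3 tape=001[0]000___   (A,0)→(B,_,right)
state=B head=4 tape=001_[0]00___   (B,0)→(C,0,left)
state=C head=3 tape=001[_]000___   (C,_)→(A,1,right)
state=A head=4 tape=0011[0]00___   (A,0)→(B,_,right)
state=B head=5 tape=0011_[0]0___   (B,0)→(C,0,left)
state=C head=4 tape=0011[_]00___   (C,_)→(A,1,right)
state=A head=5 tape=00111[0]0___   (A,0)→(B,_,right)
state=B head=6 tape=00111_[0]___   (B,0)→(C,0,left)
state=C head=5 tape=00111[_]0___   (C,_)→(A,1,right)
state=A head=6 tape=001111[0]___   (A,0)→(B,_,right)
state=B head=7 tape=001111_[_]__   (B,_)→(C,0,right)
state=C head=8 tape=001111_0[_]_   (C,_)→(A,1,right)
state=A head=9 tape=001111_01[_]
Cell 8 holds 1 when M halts.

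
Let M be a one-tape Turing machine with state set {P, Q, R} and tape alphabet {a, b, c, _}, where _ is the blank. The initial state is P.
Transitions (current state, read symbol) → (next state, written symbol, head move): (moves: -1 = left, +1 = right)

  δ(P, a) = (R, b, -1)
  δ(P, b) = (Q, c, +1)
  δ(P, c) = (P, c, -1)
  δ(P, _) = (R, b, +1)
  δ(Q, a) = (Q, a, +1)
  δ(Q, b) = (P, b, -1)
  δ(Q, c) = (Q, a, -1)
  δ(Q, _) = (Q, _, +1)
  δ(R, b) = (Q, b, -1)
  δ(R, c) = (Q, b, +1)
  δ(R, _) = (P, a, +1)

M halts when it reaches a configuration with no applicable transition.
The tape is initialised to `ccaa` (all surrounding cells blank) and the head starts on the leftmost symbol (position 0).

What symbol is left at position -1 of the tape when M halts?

P | ___[c]caa   read c → write c, move -1, go to P
P | __[_]ccaa   read _ → write b, move +1, go to R
R | __b[c]caa   read c → write b, move +1, go to Q
Q | __bb[c]aa   read c → write a, move -1, go to Q
Q | __b[b]aaa   read b → write b, move -1, go to P
P | __[b]baaa   read b → write c, move +1, go to Q
Q | __c[b]aaa   read b → write b, move -1, go to P
P | __[c]baaa   read c → write c, move -1, go to P
P | _[_]cbaaa   read _ → write b, move +1, go to R
R | _b[c]baaa   read c → write b, move +1, go to Q
Q | _bb[b]aaa   read b → write b, move -1, go to P
P | _b[b]baaa   read b → write c, move +1, go to Q
Q | _bc[b]aaa   read b → write b, move -1, go to P
P | _b[c]baaa   read c → write c, move -1, go to P
P | _[b]cbaaa   read b → write c, move +1, go to Q
Q | _c[c]baaa   read c → write a, move -1, go to Q
Q | _[c]abaaa   read c → write a, move -1, go to Q
Q | [_]aabaaa   read _ → write _, move +1, go to Q
Q | _[a]abaaa   read a → write a, move +1, go to Q
Q | _a[a]baaa   read a → write a, move +1, go to Q
Q | _aa[b]aaa   read b → write b, move -1, go to P
P | _a[a]baaa   read a → write b, move -1, go to R
R | _[a]bbaaa
Cell -1 holds b when M halts.

b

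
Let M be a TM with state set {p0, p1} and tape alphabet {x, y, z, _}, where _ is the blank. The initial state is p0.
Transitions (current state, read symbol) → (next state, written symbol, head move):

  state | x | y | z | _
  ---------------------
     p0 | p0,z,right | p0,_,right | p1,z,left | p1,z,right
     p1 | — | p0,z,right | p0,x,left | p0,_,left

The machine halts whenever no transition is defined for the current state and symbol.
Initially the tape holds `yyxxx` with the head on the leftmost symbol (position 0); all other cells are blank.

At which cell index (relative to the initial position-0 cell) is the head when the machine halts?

2

state=p0 head=0 tape=[y]yxxx__   (p0,y)→(p0,_,right)
state=p0 head=1 tape=_[y]xxx__   (p0,y)→(p0,_,right)
state=p0 head=2 tape=__[x]xx__   (p0,x)→(p0,z,right)
state=p0 head=3 tape=__z[x]x__   (p0,x)→(p0,z,right)
state=p0 head=4 tape=__zz[x]__   (p0,x)→(p0,z,right)
state=p0 head=5 tape=__zzz[_]_   (p0,_)→(p1,z,right)
state=p1 head=6 tape=__zzzz[_]   (p1,_)→(p0,_,left)
state=p0 head=5 tape=__zzz[z]_   (p0,z)→(p1,z,left)
state=p1 head=4 tape=__zz[z]z_   (p1,z)→(p0,x,left)
state=p0 head=3 tape=__z[z]xz_   (p0,z)→(p1,z,left)
state=p1 head=2 tape=__[z]zxz_   (p1,z)→(p0,x,left)
state=p0 head=1 tape=_[_]xzxz_   (p0,_)→(p1,z,right)
state=p1 head=2 tape=_z[x]zxz_
At halt the head is at cell 2.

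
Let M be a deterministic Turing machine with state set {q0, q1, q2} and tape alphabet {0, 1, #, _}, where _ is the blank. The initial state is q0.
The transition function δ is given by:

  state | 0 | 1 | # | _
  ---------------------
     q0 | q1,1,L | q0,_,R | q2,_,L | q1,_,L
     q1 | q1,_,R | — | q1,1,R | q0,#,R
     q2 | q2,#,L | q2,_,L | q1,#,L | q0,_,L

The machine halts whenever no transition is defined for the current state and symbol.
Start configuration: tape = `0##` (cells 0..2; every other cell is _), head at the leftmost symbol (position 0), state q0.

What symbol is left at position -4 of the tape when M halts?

state=q0 head=0 tape=____[0]##   (q0,0)→(q1,1,L)
state=q1 head=-1 tape=___[_]1##   (q1,_)→(q0,#,R)
state=q0 head=0 tape=___#[1]##   (q0,1)→(q0,_,R)
state=q0 head=1 tape=___#_[#]#   (q0,#)→(q2,_,L)
state=q2 head=0 tape=___#[_]_#   (q2,_)→(q0,_,L)
state=q0 head=-1 tape=___[#]__#   (q0,#)→(q2,_,L)
state=q2 head=-2 tape=__[_]___#   (q2,_)→(q0,_,L)
state=q0 head=-3 tape=_[_]____#   (q0,_)→(q1,_,L)
state=q1 head=-4 tape=[_]_____#   (q1,_)→(q0,#,R)
state=q0 head=-3 tape=#[_]____#   (q0,_)→(q1,_,L)
state=q1 head=-4 tape=[#]_____#   (q1,#)→(q1,1,R)
state=q1 head=-3 tape=1[_]____#   (q1,_)→(q0,#,R)
state=q0 head=-2 tape=1#[_]___#   (q0,_)→(q1,_,L)
state=q1 head=-3 tape=1[#]____#   (q1,#)→(q1,1,R)
state=q1 head=-2 tape=11[_]___#   (q1,_)→(q0,#,R)
state=q0 head=-1 tape=11#[_]__#   (q0,_)→(q1,_,L)
state=q1 head=-2 tape=11[#]___#   (q1,#)→(q1,1,R)
state=q1 head=-1 tape=111[_]__#   (q1,_)→(q0,#,R)
state=q0 head=0 tape=111#[_]_#   (q0,_)→(q1,_,L)
state=q1 head=-1 tape=111[#]__#   (q1,#)→(q1,1,R)
state=q1 head=0 tape=1111[_]_#   (q1,_)→(q0,#,R)
state=q0 head=1 tape=1111#[_]#   (q0,_)→(q1,_,L)
state=q1 head=0 tape=1111[#]_#   (q1,#)→(q1,1,R)
state=q1 head=1 tape=11111[_]#   (q1,_)→(q0,#,R)
state=q0 head=2 tape=11111#[#]   (q0,#)→(q2,_,L)
state=q2 head=1 tape=11111[#]_   (q2,#)→(q1,#,L)
state=q1 head=0 tape=1111[1]#_
Cell -4 holds 1 when M halts.

1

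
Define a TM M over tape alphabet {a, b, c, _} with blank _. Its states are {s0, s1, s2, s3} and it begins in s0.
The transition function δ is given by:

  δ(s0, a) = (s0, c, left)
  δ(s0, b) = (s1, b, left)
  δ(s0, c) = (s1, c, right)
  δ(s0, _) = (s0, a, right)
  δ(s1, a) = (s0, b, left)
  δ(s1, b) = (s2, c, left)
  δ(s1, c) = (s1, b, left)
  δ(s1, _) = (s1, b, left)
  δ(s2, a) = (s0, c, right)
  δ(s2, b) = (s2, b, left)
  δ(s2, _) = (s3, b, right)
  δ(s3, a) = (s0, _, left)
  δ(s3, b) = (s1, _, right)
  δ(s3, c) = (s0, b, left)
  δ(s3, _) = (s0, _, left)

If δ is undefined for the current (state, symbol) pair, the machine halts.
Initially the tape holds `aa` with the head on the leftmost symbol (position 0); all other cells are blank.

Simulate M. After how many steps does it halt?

6

s0 | _[a]a   read a → write c, move left, go to s0
s0 | [_]ca   read _ → write a, move right, go to s0
s0 | a[c]a   read c → write c, move right, go to s1
s1 | ac[a]   read a → write b, move left, go to s0
s0 | a[c]b   read c → write c, move right, go to s1
s1 | ac[b]   read b → write c, move left, go to s2
s2 | a[c]c
M halts after 6 transitions.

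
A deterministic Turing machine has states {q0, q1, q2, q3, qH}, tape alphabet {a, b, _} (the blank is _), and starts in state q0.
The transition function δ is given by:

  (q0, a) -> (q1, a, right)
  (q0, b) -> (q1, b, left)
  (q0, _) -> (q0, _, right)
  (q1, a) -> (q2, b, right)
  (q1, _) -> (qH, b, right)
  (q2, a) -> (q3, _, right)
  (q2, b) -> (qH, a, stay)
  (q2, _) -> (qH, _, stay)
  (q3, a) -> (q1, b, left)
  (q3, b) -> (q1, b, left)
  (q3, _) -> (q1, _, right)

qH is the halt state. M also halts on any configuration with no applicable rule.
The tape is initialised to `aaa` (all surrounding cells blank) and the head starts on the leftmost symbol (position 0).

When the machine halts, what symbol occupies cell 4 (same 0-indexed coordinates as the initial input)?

state=q0 head=0 tape=[a]aa___   (q0,a)→(q1,a,right)
state=q1 head=1 tape=a[a]a___   (q1,a)→(q2,b,right)
state=q2 head=2 tape=ab[a]___   (q2,a)→(q3,_,right)
state=q3 head=3 tape=ab_[_]__   (q3,_)→(q1,_,right)
state=q1 head=4 tape=ab__[_]_   (q1,_)→(qH,b,right)
state=qH head=5 tape=ab__b[_]
Cell 4 holds b when M halts.

b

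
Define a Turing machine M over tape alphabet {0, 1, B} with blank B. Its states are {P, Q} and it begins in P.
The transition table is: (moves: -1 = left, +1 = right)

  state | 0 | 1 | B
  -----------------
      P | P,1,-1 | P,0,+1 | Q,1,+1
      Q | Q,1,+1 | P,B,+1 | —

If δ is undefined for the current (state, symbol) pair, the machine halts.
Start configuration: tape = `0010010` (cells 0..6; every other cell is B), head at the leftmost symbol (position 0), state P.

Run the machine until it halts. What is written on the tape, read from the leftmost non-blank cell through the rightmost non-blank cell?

state=P head=0 tape=B[0]010010BB   (P,0)→(P,1,-1)
state=P head=-1 tape=[B]1010010BB   (P,B)→(Q,1,+1)
state=Q head=0 tape=1[1]010010BB   (Q,1)→(P,B,+1)
state=P head=1 tape=1B[0]10010BB   (P,0)→(P,1,-1)
state=P head=0 tape=1[B]110010BB   (P,B)→(Q,1,+1)
state=Q head=1 tape=11[1]10010BB   (Q,1)→(P,B,+1)
state=P head=2 tape=11B[1]0010BB   (P,1)→(P,0,+1)
state=P head=3 tape=11B0[0]010BB   (P,0)→(P,1,-1)
state=P head=2 tape=11B[0]1010BB   (P,0)→(P,1,-1)
state=P head=1 tape=11[B]11010BB   (P,B)→(Q,1,+1)
state=Q head=2 tape=111[1]1010BB   (Q,1)→(P,B,+1)
state=P head=3 tape=111B[1]010BB   (P,1)→(P,0,+1)
state=P head=4 tape=111B0[0]10BB   (P,0)→(P,1,-1)
state=P head=3 tape=111B[0]110BB   (P,0)→(P,1,-1)
state=P head=2 tape=111[B]1110BB   (P,B)→(Q,1,+1)
state=Q head=3 tape=1111[1]110BB   (Q,1)→(P,B,+1)
state=P head=4 tape=1111B[1]10BB   (P,1)→(P,0,+1)
state=P head=5 tape=1111B0[1]0BB   (P,1)→(P,0,+1)
state=P head=6 tape=1111B00[0]BB   (P,0)→(P,1,-1)
state=P head=5 tape=1111B0[0]1BB   (P,0)→(P,1,-1)
state=P head=4 tape=1111B[0]11BB   (P,0)→(P,1,-1)
state=P head=3 tape=1111[B]111BB   (P,B)→(Q,1,+1)
state=Q head=4 tape=11111[1]11BB   (Q,1)→(P,B,+1)
state=P head=5 tape=11111B[1]1BB   (P,1)→(P,0,+1)
state=P head=6 tape=11111B0[1]BB   (P,1)→(P,0,+1)
state=P head=7 tape=11111B00[B]B   (P,B)→(Q,1,+1)
state=Q head=8 tape=11111B001[B]
The non-blank tape span at halt is 11111B001.

11111B001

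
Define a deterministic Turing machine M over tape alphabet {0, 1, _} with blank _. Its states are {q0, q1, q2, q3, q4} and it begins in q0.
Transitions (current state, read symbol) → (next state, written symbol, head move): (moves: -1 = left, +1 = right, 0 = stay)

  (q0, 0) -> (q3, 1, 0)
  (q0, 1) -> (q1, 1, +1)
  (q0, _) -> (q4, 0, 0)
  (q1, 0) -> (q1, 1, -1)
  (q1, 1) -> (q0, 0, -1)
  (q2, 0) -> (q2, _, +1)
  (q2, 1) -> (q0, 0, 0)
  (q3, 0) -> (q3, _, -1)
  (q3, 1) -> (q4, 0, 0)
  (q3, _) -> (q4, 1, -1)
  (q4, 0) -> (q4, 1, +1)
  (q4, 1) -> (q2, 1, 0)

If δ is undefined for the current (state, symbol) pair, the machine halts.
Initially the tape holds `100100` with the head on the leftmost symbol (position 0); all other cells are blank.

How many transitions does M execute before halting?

state=q0 head=0 tape=_[1]00100_   (q0,1)→(q1,1,+1)
state=q1 head=1 tape=_1[0]0100_   (q1,0)→(q1,1,-1)
state=q1 head=0 tape=_[1]10100_   (q1,1)→(q0,0,-1)
state=q0 head=-1 tape=[_]010100_   (q0,_)→(q4,0,0)
state=q4 head=-1 tape=[0]010100_   (q4,0)→(q4,1,+1)
state=q4 head=0 tape=1[0]10100_   (q4,0)→(q4,1,+1)
state=q4 head=1 tape=11[1]0100_   (q4,1)→(q2,1,0)
state=q2 head=1 tape=11[1]0100_   (q2,1)→(q0,0,0)
state=q0 head=1 tape=11[0]0100_   (q0,0)→(q3,1,0)
state=q3 head=1 tape=11[1]0100_   (q3,1)→(q4,0,0)
state=q4 head=1 tape=11[0]0100_   (q4,0)→(q4,1,+1)
state=q4 head=2 tape=111[0]100_   (q4,0)→(q4,1,+1)
state=q4 head=3 tape=1111[1]00_   (q4,1)→(q2,1,0)
state=q2 head=3 tape=1111[1]00_   (q2,1)→(q0,0,0)
state=q0 head=3 tape=1111[0]00_   (q0,0)→(q3,1,0)
state=q3 head=3 tape=1111[1]00_   (q3,1)→(q4,0,0)
state=q4 head=3 tape=1111[0]00_   (q4,0)→(q4,1,+1)
state=q4 head=4 tape=11111[0]0_   (q4,0)→(q4,1,+1)
state=q4 head=5 tape=111111[0]_   (q4,0)→(q4,1,+1)
state=q4 head=6 tape=1111111[_]
M halts after 19 transitions.

19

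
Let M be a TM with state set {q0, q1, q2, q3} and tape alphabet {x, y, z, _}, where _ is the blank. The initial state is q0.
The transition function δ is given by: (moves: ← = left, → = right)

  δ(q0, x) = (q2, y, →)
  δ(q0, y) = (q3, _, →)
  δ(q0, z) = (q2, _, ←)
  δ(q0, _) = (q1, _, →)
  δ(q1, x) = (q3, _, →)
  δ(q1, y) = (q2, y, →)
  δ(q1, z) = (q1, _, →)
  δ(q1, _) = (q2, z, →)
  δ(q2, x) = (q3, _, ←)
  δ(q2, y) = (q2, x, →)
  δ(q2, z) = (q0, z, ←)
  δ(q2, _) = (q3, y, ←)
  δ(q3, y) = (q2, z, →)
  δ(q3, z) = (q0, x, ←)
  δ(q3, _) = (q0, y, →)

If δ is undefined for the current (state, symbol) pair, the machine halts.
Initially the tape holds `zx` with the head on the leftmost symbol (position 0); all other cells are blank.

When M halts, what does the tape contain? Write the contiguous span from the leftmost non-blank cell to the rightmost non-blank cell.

q0 | __[z]x__   read z → write _, move ←, go to q2
q2 | _[_]_x__   read _ → write y, move ←, go to q3
q3 | [_]y_x__   read _ → write y, move →, go to q0
q0 | y[y]_x__   read y → write _, move →, go to q3
q3 | y_[_]x__   read _ → write y, move →, go to q0
q0 | y_y[x]__   read x → write y, move →, go to q2
q2 | y_yy[_]_   read _ → write y, move ←, go to q3
q3 | y_y[y]y_   read y → write z, move →, go to q2
q2 | y_yz[y]_   read y → write x, move →, go to q2
q2 | y_yzx[_]   read _ → write y, move ←, go to q3
q3 | y_yz[x]y
The non-blank tape span at halt is y_yzxy.

y_yzxy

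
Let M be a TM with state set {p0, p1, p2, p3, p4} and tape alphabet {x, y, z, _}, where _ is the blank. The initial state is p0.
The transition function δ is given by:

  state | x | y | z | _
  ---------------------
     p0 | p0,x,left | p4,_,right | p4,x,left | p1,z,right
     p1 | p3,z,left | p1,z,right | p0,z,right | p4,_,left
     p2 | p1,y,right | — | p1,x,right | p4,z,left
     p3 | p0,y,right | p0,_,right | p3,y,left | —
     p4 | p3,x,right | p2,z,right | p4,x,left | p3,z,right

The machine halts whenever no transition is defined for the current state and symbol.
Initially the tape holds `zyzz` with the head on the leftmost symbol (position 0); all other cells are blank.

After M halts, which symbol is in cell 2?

state=p0 head=0 tape=_[z]yzz___   (p0,z)→(p4,x,left)
state=p4 head=-1 tape=[_]xyzz___   (p4,_)→(p3,z,right)
state=p3 head=0 tape=z[x]yzz___   (p3,x)→(p0,y,right)
state=p0 head=1 tape=zy[y]zz___   (p0,y)→(p4,_,right)
state=p4 head=2 tape=zy_[z]z___   (p4,z)→(p4,x,left)
state=p4 head=1 tape=zy[_]xz___   (p4,_)→(p3,z,right)
state=p3 head=2 tape=zyz[x]z___   (p3,x)→(p0,y,right)
state=p0 head=3 tape=zyzy[z]___   (p0,z)→(p4,x,left)
state=p4 head=2 tape=zyz[y]x___   (p4,y)→(p2,z,right)
state=p2 head=3 tape=zyzz[x]___   (p2,x)→(p1,y,right)
state=p1 head=4 tape=zyzzy[_]__   (p1,_)→(p4,_,left)
state=p4 head=3 tape=zyzz[y]___   (p4,y)→(p2,z,right)
state=p2 head=4 tape=zyzzz[_]__   (p2,_)→(p4,z,left)
state=p4 head=3 tape=zyzz[z]z__   (p4,z)→(p4,x,left)
state=p4 head=2 tape=zyz[z]xz__   (p4,z)→(p4,x,left)
state=p4 head=1 tape=zy[z]xxz__   (p4,z)→(p4,x,left)
state=p4 head=0 tape=z[y]xxxz__   (p4,y)→(p2,z,right)
state=p2 head=1 tape=zz[x]xxz__   (p2,x)→(p1,y,right)
state=p1 head=2 tape=zzy[x]xz__   (p1,x)→(p3,z,left)
state=p3 head=1 tape=zz[y]zxz__   (p3,y)→(p0,_,right)
state=p0 head=2 tape=zz_[z]xz__   (p0,z)→(p4,x,left)
state=p4 head=1 tape=zz[_]xxz__   (p4,_)→(p3,z,right)
state=p3 head=2 tape=zzz[x]xz__   (p3,x)→(p0,y,right)
state=p0 head=3 tape=zzzy[x]z__   (p0,x)→(p0,x,left)
state=p0 head=2 tape=zzz[y]xz__   (p0,y)→(p4,_,right)
state=p4 head=3 tape=zzz_[x]z__   (p4,x)→(p3,x,right)
state=p3 head=4 tape=zzz_x[z]__   (p3,z)→(p3,y,left)
state=p3 head=3 tape=zzz_[x]y__   (p3,x)→(p0,y,right)
state=p0 head=4 tape=zzz_y[y]__   (p0,y)→(p4,_,right)
state=p4 head=5 tape=zzz_y_[_]_   (p4,_)→(p3,z,right)
state=p3 head=6 tape=zzz_y_z[_]
Cell 2 holds _ when M halts.

_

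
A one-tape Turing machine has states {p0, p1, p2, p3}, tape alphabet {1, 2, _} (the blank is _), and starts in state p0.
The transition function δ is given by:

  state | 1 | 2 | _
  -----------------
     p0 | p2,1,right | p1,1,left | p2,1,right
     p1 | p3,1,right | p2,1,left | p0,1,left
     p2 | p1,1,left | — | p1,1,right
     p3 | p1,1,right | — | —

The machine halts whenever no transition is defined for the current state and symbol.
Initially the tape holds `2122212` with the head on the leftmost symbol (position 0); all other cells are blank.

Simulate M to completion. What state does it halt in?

state=p0 head=0 tape=__[2]122212   (p0,2)→(p1,1,left)
state=p1 head=-1 tape=_[_]1122212   (p1,_)→(p0,1,left)
state=p0 head=-2 tape=[_]11122212   (p0,_)→(p2,1,right)
state=p2 head=-1 tape=1[1]1122212   (p2,1)→(p1,1,left)
state=p1 head=-2 tape=[1]11122212   (p1,1)→(p3,1,right)
state=p3 head=-1 tape=1[1]1122212   (p3,1)→(p1,1,right)
state=p1 head=0 tape=11[1]122212   (p1,1)→(p3,1,right)
state=p3 head=1 tape=111[1]22212   (p3,1)→(p1,1,right)
state=p1 head=2 tape=1111[2]2212   (p1,2)→(p2,1,left)
state=p2 head=1 tape=111[1]12212   (p2,1)→(p1,1,left)
state=p1 head=0 tape=11[1]112212   (p1,1)→(p3,1,right)
state=p3 head=1 tape=111[1]12212   (p3,1)→(p1,1,right)
state=p1 head=2 tape=1111[1]2212   (p1,1)→(p3,1,right)
state=p3 head=3 tape=11111[2]212
No transition is defined for (p3, 2); M halts in state p3.

p3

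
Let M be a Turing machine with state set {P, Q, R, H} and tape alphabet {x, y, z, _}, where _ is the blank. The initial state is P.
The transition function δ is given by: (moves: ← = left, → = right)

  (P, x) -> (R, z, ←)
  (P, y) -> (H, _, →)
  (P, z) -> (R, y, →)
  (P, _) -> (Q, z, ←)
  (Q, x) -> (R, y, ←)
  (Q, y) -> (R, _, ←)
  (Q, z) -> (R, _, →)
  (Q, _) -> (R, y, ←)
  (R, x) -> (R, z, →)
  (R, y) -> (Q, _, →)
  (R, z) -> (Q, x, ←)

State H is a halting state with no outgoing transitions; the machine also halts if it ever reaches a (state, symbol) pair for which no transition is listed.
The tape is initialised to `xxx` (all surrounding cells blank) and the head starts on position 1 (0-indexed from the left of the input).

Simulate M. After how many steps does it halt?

6

P | x[x]x_   read x → write z, move ←, go to R
R | [x]zx_   read x → write z, move →, go to R
R | z[z]x_   read z → write x, move ←, go to Q
Q | [z]xx_   read z → write _, move →, go to R
R | _[x]x_   read x → write z, move →, go to R
R | _z[x]_   read x → write z, move →, go to R
R | _zz[_]
M halts after 6 transitions.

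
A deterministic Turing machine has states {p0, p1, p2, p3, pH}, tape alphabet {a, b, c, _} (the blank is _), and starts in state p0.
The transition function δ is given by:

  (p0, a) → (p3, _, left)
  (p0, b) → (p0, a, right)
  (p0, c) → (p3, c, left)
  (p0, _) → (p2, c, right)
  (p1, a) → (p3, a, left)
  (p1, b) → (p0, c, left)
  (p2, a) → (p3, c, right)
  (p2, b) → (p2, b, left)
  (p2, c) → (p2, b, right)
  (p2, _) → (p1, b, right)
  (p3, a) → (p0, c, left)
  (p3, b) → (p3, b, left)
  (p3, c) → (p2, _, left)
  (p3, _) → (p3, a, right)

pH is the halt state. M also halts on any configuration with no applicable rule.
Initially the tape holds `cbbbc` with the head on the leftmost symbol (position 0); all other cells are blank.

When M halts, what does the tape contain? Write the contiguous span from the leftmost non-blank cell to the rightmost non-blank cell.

b_ccbbbc

state=p0 head=0 tape=___[c]bbbc   (p0,c)→(p3,c,left)
state=p3 head=-1 tape=__[_]cbbbc   (p3,_)→(p3,a,right)
state=p3 head=0 tape=__a[c]bbbc   (p3,c)→(p2,_,left)
state=p2 head=-1 tape=__[a]_bbbc   (p2,a)→(p3,c,right)
state=p3 head=0 tape=__c[_]bbbc   (p3,_)→(p3,a,right)
state=p3 head=1 tape=__ca[b]bbc   (p3,b)→(p3,b,left)
state=p3 head=0 tape=__c[a]bbbc   (p3,a)→(p0,c,left)
state=p0 head=-1 tape=__[c]cbbbc   (p0,c)→(p3,c,left)
state=p3 head=-2 tape=_[_]ccbbbc   (p3,_)→(p3,a,right)
state=p3 head=-1 tape=_a[c]cbbbc   (p3,c)→(p2,_,left)
state=p2 head=-2 tape=_[a]_cbbbc   (p2,a)→(p3,c,right)
state=p3 head=-1 tape=_c[_]cbbbc   (p3,_)→(p3,a,right)
state=p3 head=0 tape=_ca[c]bbbc   (p3,c)→(p2,_,left)
state=p2 head=-1 tape=_c[a]_bbbc   (p2,a)→(p3,c,right)
state=p3 head=0 tape=_cc[_]bbbc   (p3,_)→(p3,a,right)
state=p3 head=1 tape=_cca[b]bbc   (p3,b)→(p3,b,left)
state=p3 head=0 tape=_cc[a]bbbc   (p3,a)→(p0,c,left)
state=p0 head=-1 tape=_c[c]cbbbc   (p0,c)→(p3,c,left)
state=p3 head=-2 tape=_[c]ccbbbc   (p3,c)→(p2,_,left)
state=p2 head=-3 tape=[_]_ccbbbc   (p2,_)→(p1,b,right)
state=p1 head=-2 tape=b[_]ccbbbc
The non-blank tape span at halt is b_ccbbbc.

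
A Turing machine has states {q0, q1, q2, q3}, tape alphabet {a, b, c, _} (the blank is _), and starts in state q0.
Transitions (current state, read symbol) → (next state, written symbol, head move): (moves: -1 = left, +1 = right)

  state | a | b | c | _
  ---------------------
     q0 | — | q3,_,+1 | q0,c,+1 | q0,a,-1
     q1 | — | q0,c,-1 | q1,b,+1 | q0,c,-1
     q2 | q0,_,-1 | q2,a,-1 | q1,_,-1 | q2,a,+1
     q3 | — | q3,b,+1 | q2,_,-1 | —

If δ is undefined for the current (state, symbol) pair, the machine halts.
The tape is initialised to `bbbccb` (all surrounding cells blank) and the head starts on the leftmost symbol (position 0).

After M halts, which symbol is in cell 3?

state=q0 head=0 tape=[b]bbccb   (q0,b)→(q3,_,+1)
state=q3 head=1 tape=_[b]bccb   (q3,b)→(q3,b,+1)
state=q3 head=2 tape=_b[b]ccb   (q3,b)→(q3,b,+1)
state=q3 head=3 tape=_bb[c]cb   (q3,c)→(q2,_,-1)
state=q2 head=2 tape=_b[b]_cb   (q2,b)→(q2,a,-1)
state=q2 head=1 tape=_[b]a_cb   (q2,b)→(q2,a,-1)
state=q2 head=0 tape=[_]aa_cb   (q2,_)→(q2,a,+1)
state=q2 head=1 tape=a[a]a_cb   (q2,a)→(q0,_,-1)
state=q0 head=0 tape=[a]_a_cb
Cell 3 holds _ when M halts.

_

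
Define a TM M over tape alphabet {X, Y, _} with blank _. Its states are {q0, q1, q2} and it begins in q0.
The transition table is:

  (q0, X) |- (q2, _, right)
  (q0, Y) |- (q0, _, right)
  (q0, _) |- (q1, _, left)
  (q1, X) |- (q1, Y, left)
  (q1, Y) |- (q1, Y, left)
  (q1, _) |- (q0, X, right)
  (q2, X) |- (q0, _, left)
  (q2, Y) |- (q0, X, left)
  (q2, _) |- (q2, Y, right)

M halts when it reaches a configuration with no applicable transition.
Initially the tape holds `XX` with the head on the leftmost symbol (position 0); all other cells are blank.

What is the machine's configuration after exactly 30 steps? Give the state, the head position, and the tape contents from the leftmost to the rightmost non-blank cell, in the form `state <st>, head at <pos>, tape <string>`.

q0 | ____[X]X   read X → write _, move right, go to q2
q2 | _____[X]   read X → write _, move left, go to q0
q0 | ____[_]_   read _ → write _, move left, go to q1
q1 | ___[_]__   read _ → write X, move right, go to q0
q0 | ___X[_]_   read _ → write _, move left, go to q1
q1 | ___[X]__   read X → write Y, move left, go to q1
q1 | __[_]Y__   read _ → write X, move right, go to q0
q0 | __X[Y]__   read Y → write _, move right, go to q0
q0 | __X_[_]_   read _ → write _, move left, go to q1
q1 | __X[_]__   read _ → write X, move right, go to q0
q0 | __XX[_]_   read _ → write _, move left, go to q1
q1 | __X[X]__   read X → write Y, move left, go to q1
q1 | __[X]Y__   read X → write Y, move left, go to q1
q1 | _[_]YY__   read _ → write X, move right, go to q0
q0 | _X[Y]Y__   read Y → write _, move right, go to q0
q0 | _X_[Y]__   read Y → write _, move right, go to q0
q0 | _X__[_]_   read _ → write _, move left, go to q1
q1 | _X_[_]__   read _ → write X, move right, go to q0
q0 | _X_X[_]_   read _ → write _, move left, go to q1
q1 | _X_[X]__   read X → write Y, move left, go to q1
q1 | _X[_]Y__   read _ → write X, move right, go to q0
q0 | _XX[Y]__   read Y → write _, move right, go to q0
q0 | _XX_[_]_   read _ → write _, move left, go to q1
q1 | _XX[_]__   read _ → write X, move right, go to q0
q0 | _XXX[_]_   read _ → write _, move left, go to q1
q1 | _XX[X]__   read X → write Y, move left, go to q1
q1 | _X[X]Y__   read X → write Y, move left, go to q1
q1 | _[X]YY__   read X → write Y, move left, go to q1
q1 | [_]YYY__   read _ → write X, move right, go to q0
q0 | X[Y]YY__   read Y → write _, move right, go to q0
q0 | X_[Y]Y__
After 30 steps: state q0, head at -2, tape X_YY.

state q0, head at -2, tape X_YY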